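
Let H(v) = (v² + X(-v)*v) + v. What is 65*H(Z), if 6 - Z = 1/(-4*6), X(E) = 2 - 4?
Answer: 1140425/576 ≈ 1979.9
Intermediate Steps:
X(E) = -2
Z = 145/24 (Z = 6 - 1/((-4*6)) = 6 - 1/(-24) = 6 - 1*(-1/24) = 6 + 1/24 = 145/24 ≈ 6.0417)
H(v) = v² - v (H(v) = (v² - 2*v) + v = v² - v)
65*H(Z) = 65*(145*(-1 + 145/24)/24) = 65*((145/24)*(121/24)) = 65*(17545/576) = 1140425/576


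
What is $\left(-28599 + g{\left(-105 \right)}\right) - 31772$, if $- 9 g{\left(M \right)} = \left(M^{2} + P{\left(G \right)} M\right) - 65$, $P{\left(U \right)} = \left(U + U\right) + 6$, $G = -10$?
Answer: $- \frac{555769}{9} \approx -61752.0$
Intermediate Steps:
$P{\left(U \right)} = 6 + 2 U$ ($P{\left(U \right)} = 2 U + 6 = 6 + 2 U$)
$g{\left(M \right)} = \frac{65}{9} - \frac{M^{2}}{9} + \frac{14 M}{9}$ ($g{\left(M \right)} = - \frac{\left(M^{2} + \left(6 + 2 \left(-10\right)\right) M\right) - 65}{9} = - \frac{\left(M^{2} + \left(6 - 20\right) M\right) - 65}{9} = - \frac{\left(M^{2} - 14 M\right) - 65}{9} = - \frac{-65 + M^{2} - 14 M}{9} = \frac{65}{9} - \frac{M^{2}}{9} + \frac{14 M}{9}$)
$\left(-28599 + g{\left(-105 \right)}\right) - 31772 = \left(-28599 + \left(\frac{65}{9} - \frac{\left(-105\right)^{2}}{9} + \frac{14}{9} \left(-105\right)\right)\right) - 31772 = \left(-28599 - \frac{12430}{9}\right) - 31772 = - \frac{269821}{9} - 31772 = - \frac{555769}{9}$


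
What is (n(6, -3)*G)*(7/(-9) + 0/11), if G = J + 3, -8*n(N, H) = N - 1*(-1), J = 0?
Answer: 49/24 ≈ 2.0417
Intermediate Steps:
n(N, H) = -⅛ - N/8 (n(N, H) = -(N - 1*(-1))/8 = -(N + 1)/8 = -(1 + N)/8 = -⅛ - N/8)
G = 3 (G = 0 + 3 = 3)
(n(6, -3)*G)*(7/(-9) + 0/11) = ((-⅛ - ⅛*6)*3)*(7/(-9) + 0/11) = ((-⅛ - ¾)*3)*(7*(-⅑) + 0*(1/11)) = (-7/8*3)*(-7/9 + 0) = -21/8*(-7/9) = 49/24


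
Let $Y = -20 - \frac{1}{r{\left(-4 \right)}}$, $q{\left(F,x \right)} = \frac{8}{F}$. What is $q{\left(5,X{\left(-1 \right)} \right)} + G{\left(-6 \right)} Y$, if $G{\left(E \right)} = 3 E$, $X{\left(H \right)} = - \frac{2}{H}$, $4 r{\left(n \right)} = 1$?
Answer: $\frac{2168}{5} \approx 433.6$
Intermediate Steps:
$r{\left(n \right)} = \frac{1}{4}$ ($r{\left(n \right)} = \frac{1}{4} \cdot 1 = \frac{1}{4}$)
$Y = -24$ ($Y = -20 - \frac{1}{\frac{1}{4}} = -20 - 4 = -24$)
$q{\left(5,X{\left(-1 \right)} \right)} + G{\left(-6 \right)} Y = \frac{8}{5} + 3 \left(-6\right) \left(-24\right) = 8 \cdot \frac{1}{5} - -432 = \frac{8}{5} + 432 = \frac{2168}{5}$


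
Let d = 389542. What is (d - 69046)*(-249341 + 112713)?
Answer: -43788727488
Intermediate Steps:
(d - 69046)*(-249341 + 112713) = (389542 - 69046)*(-249341 + 112713) = 320496*(-136628) = -43788727488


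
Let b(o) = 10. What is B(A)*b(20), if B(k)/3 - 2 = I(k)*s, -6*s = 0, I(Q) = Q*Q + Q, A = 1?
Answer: 60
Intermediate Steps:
I(Q) = Q + Q² (I(Q) = Q² + Q = Q + Q²)
s = 0 (s = -⅙*0 = 0)
B(k) = 6 (B(k) = 6 + 3*((k*(1 + k))*0) = 6 + 3*0 = 6 + 0 = 6)
B(A)*b(20) = 6*10 = 60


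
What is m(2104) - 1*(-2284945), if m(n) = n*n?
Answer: 6711761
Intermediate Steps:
m(n) = n**2
m(2104) - 1*(-2284945) = 2104**2 - 1*(-2284945) = 4426816 + 2284945 = 6711761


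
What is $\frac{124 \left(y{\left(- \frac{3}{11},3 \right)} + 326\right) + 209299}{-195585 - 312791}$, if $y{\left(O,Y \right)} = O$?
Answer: $- \frac{2746581}{5592136} \approx -0.49115$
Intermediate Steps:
$\frac{124 \left(y{\left(- \frac{3}{11},3 \right)} + 326\right) + 209299}{-195585 - 312791} = \frac{124 \left(- \frac{3}{11} + 326\right) + 209299}{-195585 - 312791} = \frac{124 \left(\left(-3\right) \frac{1}{11} + 326\right) + 209299}{-508376} = \left(124 \left(- \frac{3}{11} + 326\right) + 209299\right) \left(- \frac{1}{508376}\right) = \left(124 \cdot \frac{3583}{11} + 209299\right) \left(- \frac{1}{508376}\right) = \left(\frac{444292}{11} + 209299\right) \left(- \frac{1}{508376}\right) = \frac{2746581}{11} \left(- \frac{1}{508376}\right) = - \frac{2746581}{5592136}$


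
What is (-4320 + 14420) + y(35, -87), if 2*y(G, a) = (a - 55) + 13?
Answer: 20071/2 ≈ 10036.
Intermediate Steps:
y(G, a) = -21 + a/2 (y(G, a) = ((a - 55) + 13)/2 = ((-55 + a) + 13)/2 = (-42 + a)/2 = -21 + a/2)
(-4320 + 14420) + y(35, -87) = (-4320 + 14420) + (-21 + (½)*(-87)) = 10100 + (-21 - 87/2) = 10100 - 129/2 = 20071/2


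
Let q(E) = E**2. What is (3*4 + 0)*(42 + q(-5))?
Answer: 804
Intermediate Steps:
(3*4 + 0)*(42 + q(-5)) = (3*4 + 0)*(42 + (-5)**2) = (12 + 0)*(42 + 25) = 12*67 = 804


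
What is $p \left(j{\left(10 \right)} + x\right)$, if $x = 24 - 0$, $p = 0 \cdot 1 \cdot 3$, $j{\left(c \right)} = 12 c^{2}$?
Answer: $0$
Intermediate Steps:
$p = 0$ ($p = 0 \cdot 3 = 0$)
$x = 24$ ($x = 24 + 0 = 24$)
$p \left(j{\left(10 \right)} + x\right) = 0 \left(12 \cdot 10^{2} + 24\right) = 0 \left(12 \cdot 100 + 24\right) = 0 \left(1200 + 24\right) = 0 \cdot 1224 = 0$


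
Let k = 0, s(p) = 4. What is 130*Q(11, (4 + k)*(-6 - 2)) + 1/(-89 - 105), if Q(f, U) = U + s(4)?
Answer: -706161/194 ≈ -3640.0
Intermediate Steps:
Q(f, U) = 4 + U (Q(f, U) = U + 4 = 4 + U)
130*Q(11, (4 + k)*(-6 - 2)) + 1/(-89 - 105) = 130*(4 + (4 + 0)*(-6 - 2)) + 1/(-89 - 105) = 130*(4 + 4*(-8)) + 1/(-194) = 130*(4 - 32) - 1/194 = 130*(-28) - 1/194 = -3640 - 1/194 = -706161/194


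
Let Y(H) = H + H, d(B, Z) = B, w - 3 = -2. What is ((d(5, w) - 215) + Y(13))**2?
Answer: 33856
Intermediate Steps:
w = 1 (w = 3 - 2 = 1)
Y(H) = 2*H
((d(5, w) - 215) + Y(13))**2 = ((5 - 215) + 2*13)**2 = (-210 + 26)**2 = (-184)**2 = 33856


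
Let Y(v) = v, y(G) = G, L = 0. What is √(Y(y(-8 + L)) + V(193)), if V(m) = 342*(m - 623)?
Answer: 2*I*√36767 ≈ 383.49*I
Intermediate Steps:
V(m) = -213066 + 342*m (V(m) = 342*(-623 + m) = -213066 + 342*m)
√(Y(y(-8 + L)) + V(193)) = √((-8 + 0) + (-213066 + 342*193)) = √(-8 + (-213066 + 66006)) = √(-8 - 147060) = √(-147068) = 2*I*√36767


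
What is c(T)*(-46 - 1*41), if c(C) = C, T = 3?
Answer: -261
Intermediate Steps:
c(T)*(-46 - 1*41) = 3*(-46 - 1*41) = 3*(-46 - 41) = 3*(-87) = -261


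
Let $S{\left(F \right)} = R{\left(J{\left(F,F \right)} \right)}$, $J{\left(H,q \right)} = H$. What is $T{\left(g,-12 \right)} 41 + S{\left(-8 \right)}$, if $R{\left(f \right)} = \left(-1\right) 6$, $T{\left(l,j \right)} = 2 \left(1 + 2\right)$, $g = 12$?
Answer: $240$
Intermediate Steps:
$T{\left(l,j \right)} = 6$ ($T{\left(l,j \right)} = 2 \cdot 3 = 6$)
$R{\left(f \right)} = -6$
$S{\left(F \right)} = -6$
$T{\left(g,-12 \right)} 41 + S{\left(-8 \right)} = 6 \cdot 41 - 6 = 246 - 6 = 240$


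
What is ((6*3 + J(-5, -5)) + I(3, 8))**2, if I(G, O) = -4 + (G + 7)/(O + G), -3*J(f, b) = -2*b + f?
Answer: 190969/1089 ≈ 175.36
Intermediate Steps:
J(f, b) = -f/3 + 2*b/3 (J(f, b) = -(-2*b + f)/3 = -(f - 2*b)/3 = -f/3 + 2*b/3)
I(G, O) = -4 + (7 + G)/(G + O)
((6*3 + J(-5, -5)) + I(3, 8))**2 = ((6*3 + (-1/3*(-5) + (2/3)*(-5))) + (7 - 4*8 - 3*3)/(3 + 8))**2 = ((18 + (5/3 - 10/3)) + (7 - 32 - 9)/11)**2 = ((18 - 5/3) + (1/11)*(-34))**2 = (49/3 - 34/11)**2 = (437/33)**2 = 190969/1089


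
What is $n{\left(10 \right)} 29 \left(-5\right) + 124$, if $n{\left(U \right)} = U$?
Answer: $-1326$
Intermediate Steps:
$n{\left(10 \right)} 29 \left(-5\right) + 124 = 10 \cdot 29 \left(-5\right) + 124 = 10 \left(-145\right) + 124 = -1450 + 124 = -1326$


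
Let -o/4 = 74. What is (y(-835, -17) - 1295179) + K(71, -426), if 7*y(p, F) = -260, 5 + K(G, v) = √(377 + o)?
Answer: -9066485/7 ≈ -1.2952e+6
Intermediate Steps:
o = -296 (o = -4*74 = -296)
K(G, v) = 4 (K(G, v) = -5 + √(377 - 296) = -5 + √81 = -5 + 9 = 4)
y(p, F) = -260/7 (y(p, F) = (⅐)*(-260) = -260/7)
(y(-835, -17) - 1295179) + K(71, -426) = (-260/7 - 1295179) + 4 = -9066513/7 + 4 = -9066485/7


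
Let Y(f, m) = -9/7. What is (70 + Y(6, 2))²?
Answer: 231361/49 ≈ 4721.7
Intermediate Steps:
Y(f, m) = -9/7 (Y(f, m) = -9*⅐ = -9/7)
(70 + Y(6, 2))² = (70 - 9/7)² = (481/7)² = 231361/49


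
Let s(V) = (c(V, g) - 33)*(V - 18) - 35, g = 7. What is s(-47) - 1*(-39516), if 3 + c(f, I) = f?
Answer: 44876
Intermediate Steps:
c(f, I) = -3 + f
s(V) = -35 + (-36 + V)*(-18 + V) (s(V) = ((-3 + V) - 33)*(V - 18) - 35 = (-36 + V)*(-18 + V) - 35 = -35 + (-36 + V)*(-18 + V))
s(-47) - 1*(-39516) = (613 + (-47)² - 54*(-47)) - 1*(-39516) = (613 + 2209 + 2538) + 39516 = 5360 + 39516 = 44876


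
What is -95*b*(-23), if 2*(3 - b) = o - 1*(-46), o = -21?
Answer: -41515/2 ≈ -20758.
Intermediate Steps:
b = -19/2 (b = 3 - (-21 - 1*(-46))/2 = 3 - (-21 + 46)/2 = 3 - ½*25 = 3 - 25/2 = -19/2 ≈ -9.5000)
-95*b*(-23) = -95*(-19/2)*(-23) = (1805/2)*(-23) = -41515/2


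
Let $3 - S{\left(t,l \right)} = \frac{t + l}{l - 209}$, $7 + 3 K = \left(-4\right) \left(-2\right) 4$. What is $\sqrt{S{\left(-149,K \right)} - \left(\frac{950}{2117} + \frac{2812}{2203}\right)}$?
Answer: $\frac{\sqrt{1130771225455577538}}{1403789051} \approx 0.75751$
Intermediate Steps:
$K = \frac{25}{3}$ ($K = - \frac{7}{3} + \frac{\left(-4\right) \left(-2\right) 4}{3} = - \frac{7}{3} + \frac{8 \cdot 4}{3} = - \frac{7}{3} + \frac{1}{3} \cdot 32 = - \frac{7}{3} + \frac{32}{3} = \frac{25}{3} \approx 8.3333$)
$S{\left(t,l \right)} = 3 - \frac{l + t}{-209 + l}$ ($S{\left(t,l \right)} = 3 - \frac{t + l}{l - 209} = 3 - \frac{l + t}{-209 + l}$)
$\sqrt{S{\left(-149,K \right)} - \left(\frac{950}{2117} + \frac{2812}{2203}\right)} = \sqrt{\frac{-627 - -149 + 2 \cdot \frac{25}{3}}{-209 + \frac{25}{3}} - \left(\frac{950}{2117} + \frac{2812}{2203}\right)} = \sqrt{\frac{-627 + 149 + \frac{50}{3}}{- \frac{602}{3}} - \frac{8045854}{4663751}} = \sqrt{\left(- \frac{3}{602}\right) \left(- \frac{1384}{3}\right) - \frac{8045854}{4663751}} = \sqrt{\frac{692}{301} - \frac{8045854}{4663751}} = \sqrt{\frac{805513638}{1403789051}} = \frac{\sqrt{1130771225455577538}}{1403789051}$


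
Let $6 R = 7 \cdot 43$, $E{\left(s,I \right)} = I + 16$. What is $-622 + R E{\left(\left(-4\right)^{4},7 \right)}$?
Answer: $\frac{3191}{6} \approx 531.83$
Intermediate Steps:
$E{\left(s,I \right)} = 16 + I$
$R = \frac{301}{6}$ ($R = \frac{7 \cdot 43}{6} = \frac{1}{6} \cdot 301 = \frac{301}{6} \approx 50.167$)
$-622 + R E{\left(\left(-4\right)^{4},7 \right)} = -622 + \frac{301 \left(16 + 7\right)}{6} = -622 + \frac{301}{6} \cdot 23 = -622 + \frac{6923}{6} = \frac{3191}{6}$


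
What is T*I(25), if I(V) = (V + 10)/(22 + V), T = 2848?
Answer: 99680/47 ≈ 2120.9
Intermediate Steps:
I(V) = (10 + V)/(22 + V)
T*I(25) = 2848*((10 + 25)/(22 + 25)) = 2848*(35/47) = 99680/47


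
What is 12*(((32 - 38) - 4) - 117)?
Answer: -1524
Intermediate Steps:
12*(((32 - 38) - 4) - 117) = 12*((-6 - 4) - 117) = 12*(-10 - 117) = 12*(-127) = -1524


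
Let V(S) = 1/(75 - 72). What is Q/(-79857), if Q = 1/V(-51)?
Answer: -1/26619 ≈ -3.7567e-5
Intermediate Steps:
V(S) = 1/3
Q = 3 (Q = 1/(1/3) = 3)
Q/(-79857) = 3/(-79857) = 3*(-1/79857) = -1/26619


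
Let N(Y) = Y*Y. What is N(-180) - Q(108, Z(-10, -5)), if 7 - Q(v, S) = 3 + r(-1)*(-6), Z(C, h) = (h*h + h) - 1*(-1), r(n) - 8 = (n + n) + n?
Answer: 32366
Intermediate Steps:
r(n) = 8 + 3*n (r(n) = 8 + ((n + n) + n) = 8 + (2*n + n) = 8 + 3*n)
N(Y) = Y²
Z(C, h) = 1 + h + h² (Z(C, h) = (h² + h) + 1 = (h + h²) + 1 = 1 + h + h²)
Q(v, S) = 34 (Q(v, S) = 7 - (3 + (8 + 3*(-1))*(-6)) = 7 - (3 + (8 - 3)*(-6)) = 7 - (3 + 5*(-6)) = 7 - (3 - 30) = 7 - 1*(-27) = 7 + 27 = 34)
N(-180) - Q(108, Z(-10, -5)) = (-180)² - 1*34 = 32400 - 34 = 32366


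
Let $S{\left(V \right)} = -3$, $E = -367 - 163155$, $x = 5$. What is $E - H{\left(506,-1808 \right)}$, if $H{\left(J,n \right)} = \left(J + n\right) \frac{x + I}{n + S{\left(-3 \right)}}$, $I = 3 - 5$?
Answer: $- \frac{296142248}{1811} \approx -1.6352 \cdot 10^{5}$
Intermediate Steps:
$E = -163522$ ($E = -367 - 163155 = -163522$)
$I = -2$ ($I = 3 - 5 = -2$)
$H{\left(J,n \right)} = \frac{3 \left(J + n\right)}{-3 + n}$ ($H{\left(J,n \right)} = \left(J + n\right) \frac{5 - 2}{n - 3} = \left(J + n\right) \frac{3}{-3 + n} = \frac{3 \left(J + n\right)}{-3 + n}$)
$E - H{\left(506,-1808 \right)} = -163522 - \frac{3 \left(506 - 1808\right)}{-3 - 1808} = -163522 - 3 \frac{1}{-1811} \left(-1302\right) = -163522 - 3 \left(- \frac{1}{1811}\right) \left(-1302\right) = -163522 - \frac{3906}{1811} = - \frac{296142248}{1811}$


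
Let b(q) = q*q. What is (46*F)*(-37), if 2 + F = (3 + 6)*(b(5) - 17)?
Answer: -119140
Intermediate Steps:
b(q) = q**2
F = 70 (F = -2 + (3 + 6)*(5**2 - 17) = -2 + 9*(25 - 17) = -2 + 9*8 = -2 + 72 = 70)
(46*F)*(-37) = (46*70)*(-37) = 3220*(-37) = -119140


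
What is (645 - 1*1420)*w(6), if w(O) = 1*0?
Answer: 0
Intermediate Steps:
w(O) = 0
(645 - 1*1420)*w(6) = (645 - 1*1420)*0 = (645 - 1420)*0 = -775*0 = 0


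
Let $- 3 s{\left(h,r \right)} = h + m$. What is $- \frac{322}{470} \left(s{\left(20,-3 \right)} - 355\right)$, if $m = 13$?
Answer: $\frac{58926}{235} \approx 250.75$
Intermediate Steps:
$s{\left(h,r \right)} = - \frac{13}{3} - \frac{h}{3}$ ($s{\left(h,r \right)} = - \frac{h + 13}{3} = - \frac{13 + h}{3} = - \frac{13}{3} - \frac{h}{3}$)
$- \frac{322}{470} \left(s{\left(20,-3 \right)} - 355\right) = - \frac{322}{470} \left(\left(- \frac{13}{3} - \frac{20}{3}\right) - 355\right) = \left(-322\right) \frac{1}{470} \left(\left(- \frac{13}{3} - \frac{20}{3}\right) - 355\right) = - \frac{161 \left(-11 - 355\right)}{235} = \left(- \frac{161}{235}\right) \left(-366\right) = \frac{58926}{235}$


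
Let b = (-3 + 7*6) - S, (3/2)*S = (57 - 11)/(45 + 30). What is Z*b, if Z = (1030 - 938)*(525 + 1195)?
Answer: 274799584/45 ≈ 6.1067e+6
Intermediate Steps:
Z = 158240 (Z = 92*1720 = 158240)
S = 92/225 (S = 2*((57 - 11)/(45 + 30))/3 = 2*(46/75)/3 = 2*(46*(1/75))/3 = (⅔)*(46/75) = 92/225 ≈ 0.40889)
b = 8683/225 (b = (-3 + 7*6) - 1*92/225 = (-3 + 42) - 92/225 = 39 - 92/225 = 8683/225 ≈ 38.591)
Z*b = 158240*(8683/225) = 274799584/45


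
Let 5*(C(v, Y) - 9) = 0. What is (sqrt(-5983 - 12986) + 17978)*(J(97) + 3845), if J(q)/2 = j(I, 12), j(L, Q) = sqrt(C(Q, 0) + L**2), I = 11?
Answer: (3845 + 2*sqrt(130))*(17978 + I*sqrt(18969)) ≈ 6.9535e+7 + 5.3271e+5*I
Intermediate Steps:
C(v, Y) = 9 (C(v, Y) = 9 + (1/5)*0 = 9 + 0 = 9)
j(L, Q) = sqrt(9 + L**2)
J(q) = 2*sqrt(130) (J(q) = 2*sqrt(9 + 11**2) = 2*sqrt(9 + 121) = 2*sqrt(130))
(sqrt(-5983 - 12986) + 17978)*(J(97) + 3845) = (sqrt(-5983 - 12986) + 17978)*(2*sqrt(130) + 3845) = (sqrt(-18969) + 17978)*(3845 + 2*sqrt(130)) = (I*sqrt(18969) + 17978)*(3845 + 2*sqrt(130)) = (17978 + I*sqrt(18969))*(3845 + 2*sqrt(130)) = (3845 + 2*sqrt(130))*(17978 + I*sqrt(18969))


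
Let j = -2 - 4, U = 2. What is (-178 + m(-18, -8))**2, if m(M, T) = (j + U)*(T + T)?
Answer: 12996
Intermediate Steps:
j = -6
m(M, T) = -8*T (m(M, T) = (-6 + 2)*(T + T) = -8*T)
(-178 + m(-18, -8))**2 = (-178 - 8*(-8))**2 = (-178 + 64)**2 = (-114)**2 = 12996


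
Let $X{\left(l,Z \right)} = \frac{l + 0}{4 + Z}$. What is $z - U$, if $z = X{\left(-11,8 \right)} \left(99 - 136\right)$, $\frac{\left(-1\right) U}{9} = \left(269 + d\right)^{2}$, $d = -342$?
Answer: $\frac{575939}{12} \approx 47995.0$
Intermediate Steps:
$X{\left(l,Z \right)} = \frac{l}{4 + Z}$
$U = -47961$ ($U = - 9 \left(269 - 342\right)^{2} = - 9 \left(-73\right)^{2} = \left(-9\right) 5329 = -47961$)
$z = \frac{407}{12}$ ($z = - \frac{11}{4 + 8} \left(99 - 136\right) = - \frac{11}{12} \left(-37\right) = \left(-11\right) \frac{1}{12} \left(-37\right) = \left(- \frac{11}{12}\right) \left(-37\right) = \frac{407}{12} \approx 33.917$)
$z - U = \frac{407}{12} - -47961 = \frac{407}{12} + 47961 = \frac{575939}{12}$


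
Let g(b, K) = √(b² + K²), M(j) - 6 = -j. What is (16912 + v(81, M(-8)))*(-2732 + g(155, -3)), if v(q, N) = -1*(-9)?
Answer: -46228172 + 16921*√24034 ≈ -4.3605e+7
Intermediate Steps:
M(j) = 6 - j
g(b, K) = √(K² + b²)
v(q, N) = 9
(16912 + v(81, M(-8)))*(-2732 + g(155, -3)) = (16912 + 9)*(-2732 + √((-3)² + 155²)) = 16921*(-2732 + √(9 + 24025)) = 16921*(-2732 + √24034) = -46228172 + 16921*√24034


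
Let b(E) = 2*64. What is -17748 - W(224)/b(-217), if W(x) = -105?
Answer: -2271639/128 ≈ -17747.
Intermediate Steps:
b(E) = 128
-17748 - W(224)/b(-217) = -17748 - (-105)/128 = -17748 - 1*(-105/128) = -17748 + 105/128 = -2271639/128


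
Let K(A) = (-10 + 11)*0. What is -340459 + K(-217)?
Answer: -340459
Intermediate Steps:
K(A) = 0 (K(A) = 1*0 = 0)
-340459 + K(-217) = -340459 + 0 = -340459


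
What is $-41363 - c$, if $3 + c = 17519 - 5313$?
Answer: $-53566$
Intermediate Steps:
$c = 12203$ ($c = -3 + \left(17519 - 5313\right) = -3 + 12206 = 12203$)
$-41363 - c = -41363 - 12203 = -53566$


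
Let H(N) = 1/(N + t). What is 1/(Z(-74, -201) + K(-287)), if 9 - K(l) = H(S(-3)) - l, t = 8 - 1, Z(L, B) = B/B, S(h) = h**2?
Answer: -16/4433 ≈ -0.0036093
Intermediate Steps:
Z(L, B) = 1
t = 7
H(N) = 1/(7 + N) (H(N) = 1/(N + 7) = 1/(7 + N))
K(l) = 143/16 + l (K(l) = 9 - (1/(7 + (-3)**2) - l) = 9 - (1/(7 + 9) - l) = 9 - (1/16 - l) = 9 + (-1/16 + l) = 143/16 + l)
1/(Z(-74, -201) + K(-287)) = 1/(1 + (143/16 - 287)) = 1/(1 - 4449/16) = 1/(-4433/16) = -16/4433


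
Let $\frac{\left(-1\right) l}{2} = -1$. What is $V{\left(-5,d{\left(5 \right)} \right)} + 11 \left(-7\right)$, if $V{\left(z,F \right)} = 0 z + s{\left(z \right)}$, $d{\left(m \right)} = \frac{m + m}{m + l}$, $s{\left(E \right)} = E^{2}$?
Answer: $-52$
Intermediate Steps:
$l = 2$ ($l = \left(-2\right) \left(-1\right) = 2$)
$d{\left(m \right)} = \frac{2 m}{2 + m}$ ($d{\left(m \right)} = \frac{m + m}{m + 2} = \frac{2 m}{2 + m}$)
$V{\left(z,F \right)} = z^{2}$ ($V{\left(z,F \right)} = 0 z + z^{2} = 0 + z^{2} = z^{2}$)
$V{\left(-5,d{\left(5 \right)} \right)} + 11 \left(-7\right) = \left(-5\right)^{2} + 11 \left(-7\right) = 25 - 77 = -52$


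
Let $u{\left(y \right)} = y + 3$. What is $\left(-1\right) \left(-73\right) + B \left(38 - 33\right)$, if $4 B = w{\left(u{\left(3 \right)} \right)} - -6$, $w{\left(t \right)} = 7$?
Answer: $\frac{357}{4} \approx 89.25$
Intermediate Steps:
$u{\left(y \right)} = 3 + y$
$B = \frac{13}{4}$ ($B = \frac{7 - -6}{4} = \frac{7 + 6}{4} = \frac{1}{4} \cdot 13 = \frac{13}{4} \approx 3.25$)
$\left(-1\right) \left(-73\right) + B \left(38 - 33\right) = \left(-1\right) \left(-73\right) + \frac{13 \left(38 - 33\right)}{4} = 73 + \frac{13 \left(38 - 33\right)}{4} = 73 + \frac{13}{4} \cdot 5 = 73 + \frac{65}{4} = \frac{357}{4}$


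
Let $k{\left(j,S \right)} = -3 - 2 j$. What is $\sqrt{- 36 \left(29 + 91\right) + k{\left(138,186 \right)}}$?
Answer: $3 i \sqrt{511} \approx 67.816 i$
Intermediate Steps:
$\sqrt{- 36 \left(29 + 91\right) + k{\left(138,186 \right)}} = \sqrt{- 36 \left(29 + 91\right) - 279} = \sqrt{\left(-36\right) 120 - 279} = \sqrt{-4320 - 279} = \sqrt{-4599} = 3 i \sqrt{511}$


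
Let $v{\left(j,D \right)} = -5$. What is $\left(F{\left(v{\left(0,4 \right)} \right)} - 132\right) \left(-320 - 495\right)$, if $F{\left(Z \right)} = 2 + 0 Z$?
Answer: $105950$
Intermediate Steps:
$F{\left(Z \right)} = 2$ ($F{\left(Z \right)} = 2 + 0 = 2$)
$\left(F{\left(v{\left(0,4 \right)} \right)} - 132\right) \left(-320 - 495\right) = \left(2 - 132\right) \left(-320 - 495\right) = \left(-130\right) \left(-815\right) = 105950$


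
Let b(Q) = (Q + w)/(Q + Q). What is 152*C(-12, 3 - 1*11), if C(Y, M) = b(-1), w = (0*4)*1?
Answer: 76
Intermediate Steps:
w = 0 (w = 0*1 = 0)
b(Q) = ½ (b(Q) = (Q + 0)/(Q + Q) = Q/((2*Q)) = Q*(1/(2*Q)) = ½)
C(Y, M) = ½
152*C(-12, 3 - 1*11) = 152*(½) = 76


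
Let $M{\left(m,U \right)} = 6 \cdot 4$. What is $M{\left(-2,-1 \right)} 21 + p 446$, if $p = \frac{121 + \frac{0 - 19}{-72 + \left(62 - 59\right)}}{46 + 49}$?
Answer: $\frac{7035848}{6555} \approx 1073.4$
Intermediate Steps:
$M{\left(m,U \right)} = 24$
$p = \frac{8368}{6555}$ ($p = \frac{121 - \frac{19}{-72 + 3}}{95} = \left(121 - \frac{19}{-69}\right) \frac{1}{95} = \left(121 - - \frac{19}{69}\right) \frac{1}{95} = \left(121 + \frac{19}{69}\right) \frac{1}{95} = \frac{8368}{69} \cdot \frac{1}{95} = \frac{8368}{6555} \approx 1.2766$)
$M{\left(-2,-1 \right)} 21 + p 446 = 24 \cdot 21 + \frac{8368}{6555} \cdot 446 = 504 + \frac{3732128}{6555} = \frac{7035848}{6555}$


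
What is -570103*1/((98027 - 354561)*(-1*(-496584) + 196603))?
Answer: 570103/177826033858 ≈ 3.2060e-6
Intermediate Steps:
-570103*1/((98027 - 354561)*(-1*(-496584) + 196603)) = -570103*(-1/(256534*(496584 + 196603))) = -570103/(693187*(-256534)) = -570103/(-177826033858) = -570103*(-1/177826033858) = 570103/177826033858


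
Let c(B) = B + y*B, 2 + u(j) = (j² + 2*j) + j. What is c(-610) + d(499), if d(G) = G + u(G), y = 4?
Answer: 247945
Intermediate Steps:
u(j) = -2 + j² + 3*j (u(j) = -2 + ((j² + 2*j) + j) = -2 + (j² + 3*j) = -2 + j² + 3*j)
d(G) = -2 + G² + 4*G (d(G) = G + (-2 + G² + 3*G) = -2 + G² + 4*G)
c(B) = 5*B (c(B) = B + 4*B = 5*B)
c(-610) + d(499) = 5*(-610) + (-2 + 499² + 4*499) = -3050 + (-2 + 249001 + 1996) = -3050 + 250995 = 247945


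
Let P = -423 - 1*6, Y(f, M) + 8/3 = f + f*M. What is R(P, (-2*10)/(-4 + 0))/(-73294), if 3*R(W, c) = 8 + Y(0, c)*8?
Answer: 20/329823 ≈ 6.0639e-5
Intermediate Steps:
Y(f, M) = -8/3 + f + M*f (Y(f, M) = -8/3 + (f + f*M) = -8/3 + (f + M*f) = -8/3 + f + M*f)
P = -429 (P = -423 - 6 = -429)
R(W, c) = -40/9 (R(W, c) = (8 + (-8/3 + 0 + c*0)*8)/3 = (8 + (-8/3 + 0 + 0)*8)/3 = (8 - 8/3*8)/3 = (8 - 64/3)/3 = (1/3)*(-40/3) = -40/9)
R(P, (-2*10)/(-4 + 0))/(-73294) = -40/9/(-73294) = -40/9*(-1/73294) = 20/329823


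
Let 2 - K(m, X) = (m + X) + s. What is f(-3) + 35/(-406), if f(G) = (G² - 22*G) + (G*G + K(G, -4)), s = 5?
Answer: 5099/58 ≈ 87.914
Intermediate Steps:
K(m, X) = -3 - X - m (K(m, X) = 2 - ((m + X) + 5) = 2 - ((X + m) + 5) = 2 - (5 + X + m) = 2 + (-5 - X - m) = -3 - X - m)
f(G) = 1 - 23*G + 2*G² (f(G) = (G² - 22*G) + (G*G + (-3 - 1*(-4) - G)) = (G² - 22*G) + (G² + (-3 + 4 - G)) = (G² - 22*G) + (G² + (1 - G)) = (G² - 22*G) + (1 + G² - G) = 1 - 23*G + 2*G²)
f(-3) + 35/(-406) = (1 - 23*(-3) + 2*(-3)²) + 35/(-406) = (1 + 69 + 2*9) + 35*(-1/406) = (1 + 69 + 18) - 5/58 = 88 - 5/58 = 5099/58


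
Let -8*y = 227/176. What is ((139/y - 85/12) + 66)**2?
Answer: 4787584683025/7420176 ≈ 6.4521e+5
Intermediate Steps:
y = -227/1408 (y = -227/(8*176) = -1/8*227/176 = -227/1408 ≈ -0.16122)
((139/y - 85/12) + 66)**2 = ((139/(-227/1408) - 85/12) + 66)**2 = ((139*(-1408/227) - 85*1/12) + 66)**2 = ((-195712/227 - 85/12) + 66)**2 = (-2367839/2724 + 66)**2 = (-2188055/2724)**2 = 4787584683025/7420176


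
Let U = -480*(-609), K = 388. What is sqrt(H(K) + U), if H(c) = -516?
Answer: 2*sqrt(72951) ≈ 540.19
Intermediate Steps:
U = 292320
sqrt(H(K) + U) = sqrt(-516 + 292320) = sqrt(291804) = 2*sqrt(72951)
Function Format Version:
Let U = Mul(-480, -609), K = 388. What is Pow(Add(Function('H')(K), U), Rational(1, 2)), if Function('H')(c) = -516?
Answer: Mul(2, Pow(72951, Rational(1, 2))) ≈ 540.19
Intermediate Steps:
U = 292320
Pow(Add(Function('H')(K), U), Rational(1, 2)) = Pow(Add(-516, 292320), Rational(1, 2)) = Pow(291804, Rational(1, 2)) = Mul(2, Pow(72951, Rational(1, 2)))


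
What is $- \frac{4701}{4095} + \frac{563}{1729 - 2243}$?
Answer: $- \frac{1573933}{701610} \approx -2.2433$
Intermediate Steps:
$- \frac{4701}{4095} + \frac{563}{1729 - 2243} = \left(-4701\right) \frac{1}{4095} + \frac{563}{1729 - 2243} = - \frac{1567}{1365} + \frac{563}{-514} = - \frac{1567}{1365} + 563 \left(- \frac{1}{514}\right) = - \frac{1567}{1365} - \frac{563}{514} = - \frac{1573933}{701610}$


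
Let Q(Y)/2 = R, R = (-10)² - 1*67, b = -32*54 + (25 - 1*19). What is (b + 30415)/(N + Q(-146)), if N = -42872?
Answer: -28693/42806 ≈ -0.67030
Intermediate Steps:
b = -1722 (b = -1728 + (25 - 19) = -1728 + 6 = -1722)
R = 33 (R = 100 - 67 = 33)
Q(Y) = 66 (Q(Y) = 2*33 = 66)
(b + 30415)/(N + Q(-146)) = (-1722 + 30415)/(-42872 + 66) = 28693/(-42806) = 28693*(-1/42806) = -28693/42806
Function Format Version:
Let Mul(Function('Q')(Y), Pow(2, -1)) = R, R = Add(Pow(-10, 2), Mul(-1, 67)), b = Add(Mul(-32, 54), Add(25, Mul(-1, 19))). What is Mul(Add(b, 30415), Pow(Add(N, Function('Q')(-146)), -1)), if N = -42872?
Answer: Rational(-28693, 42806) ≈ -0.67030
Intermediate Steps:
b = -1722 (b = Add(-1728, Add(25, -19)) = Add(-1728, 6) = -1722)
R = 33 (R = Add(100, -67) = 33)
Function('Q')(Y) = 66 (Function('Q')(Y) = Mul(2, 33) = 66)
Mul(Add(b, 30415), Pow(Add(N, Function('Q')(-146)), -1)) = Mul(Add(-1722, 30415), Pow(Add(-42872, 66), -1)) = Mul(28693, Pow(-42806, -1)) = Mul(28693, Rational(-1, 42806)) = Rational(-28693, 42806)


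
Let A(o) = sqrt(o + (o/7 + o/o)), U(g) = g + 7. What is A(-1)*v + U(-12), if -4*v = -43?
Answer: -5 + 43*I*sqrt(7)/28 ≈ -5.0 + 4.0631*I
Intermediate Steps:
v = 43/4 (v = -1/4*(-43) = 43/4 ≈ 10.750)
U(g) = 7 + g
A(o) = sqrt(1 + 8*o/7) (A(o) = sqrt(o + (o*(1/7) + 1)) = sqrt(o + (o/7 + 1)) = sqrt(o + (1 + o/7)) = sqrt(1 + 8*o/7))
A(-1)*v + U(-12) = (sqrt(49 + 56*(-1))/7)*(43/4) + (7 - 12) = (sqrt(49 - 56)/7)*(43/4) - 5 = (sqrt(-7)/7)*(43/4) - 5 = ((I*sqrt(7))/7)*(43/4) - 5 = (I*sqrt(7)/7)*(43/4) - 5 = 43*I*sqrt(7)/28 - 5 = -5 + 43*I*sqrt(7)/28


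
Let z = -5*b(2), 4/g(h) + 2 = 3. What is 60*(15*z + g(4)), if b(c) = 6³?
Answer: -971760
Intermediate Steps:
b(c) = 216
g(h) = 4 (g(h) = 4/(-2 + 3) = 4/1 = 4*1 = 4)
z = -1080 (z = -5*216 = -1080)
60*(15*z + g(4)) = 60*(15*(-1080) + 4) = 60*(-16200 + 4) = 60*(-16196) = -971760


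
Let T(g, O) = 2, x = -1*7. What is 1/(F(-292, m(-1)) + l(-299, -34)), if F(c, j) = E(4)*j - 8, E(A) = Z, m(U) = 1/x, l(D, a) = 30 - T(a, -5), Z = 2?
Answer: 7/138 ≈ 0.050725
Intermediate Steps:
x = -7
l(D, a) = 28 (l(D, a) = 30 - 1*2 = 30 - 2 = 28)
m(U) = -⅐ (m(U) = 1/(-7) = -⅐)
E(A) = 2
F(c, j) = -8 + 2*j (F(c, j) = 2*j - 8 = -8 + 2*j)
1/(F(-292, m(-1)) + l(-299, -34)) = 1/((-8 + 2*(-⅐)) + 28) = 1/((-8 - 2/7) + 28) = 1/(-58/7 + 28) = 1/(138/7) = 7/138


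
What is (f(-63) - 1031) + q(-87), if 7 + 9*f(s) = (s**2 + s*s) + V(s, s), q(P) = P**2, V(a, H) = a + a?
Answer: 66647/9 ≈ 7405.2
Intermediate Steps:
V(a, H) = 2*a
f(s) = -7/9 + 2*s/9 + 2*s**2/9 (f(s) = -7/9 + ((s**2 + s*s) + 2*s)/9 = -7/9 + ((s**2 + s**2) + 2*s)/9 = -7/9 + (2*s**2 + 2*s)/9 = -7/9 + (2*s + 2*s**2)/9 = -7/9 + (2*s/9 + 2*s**2/9) = -7/9 + 2*s/9 + 2*s**2/9)
(f(-63) - 1031) + q(-87) = ((-7/9 + (2/9)*(-63) + (2/9)*(-63)**2) - 1031) + (-87)**2 = ((-7/9 - 14 + (2/9)*3969) - 1031) + 7569 = ((-7/9 - 14 + 882) - 1031) + 7569 = (7805/9 - 1031) + 7569 = -1474/9 + 7569 = 66647/9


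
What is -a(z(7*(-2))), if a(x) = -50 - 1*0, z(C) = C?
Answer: 50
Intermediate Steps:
a(x) = -50 (a(x) = -50 + 0 = -50)
-a(z(7*(-2))) = -1*(-50) = 50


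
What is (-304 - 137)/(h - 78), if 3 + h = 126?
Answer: -49/5 ≈ -9.8000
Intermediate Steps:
h = 123 (h = -3 + 126 = 123)
(-304 - 137)/(h - 78) = (-304 - 137)/(123 - 78) = -441/45 = -441*1/45 = -49/5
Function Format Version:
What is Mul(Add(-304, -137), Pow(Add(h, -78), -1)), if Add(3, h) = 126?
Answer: Rational(-49, 5) ≈ -9.8000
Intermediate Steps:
h = 123 (h = Add(-3, 126) = 123)
Mul(Add(-304, -137), Pow(Add(h, -78), -1)) = Mul(Add(-304, -137), Pow(Add(123, -78), -1)) = Mul(-441, Pow(45, -1)) = Mul(-441, Rational(1, 45)) = Rational(-49, 5)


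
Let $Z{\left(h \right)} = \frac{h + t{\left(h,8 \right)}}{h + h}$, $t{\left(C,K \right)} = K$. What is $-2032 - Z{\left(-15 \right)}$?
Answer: $- \frac{60967}{30} \approx -2032.2$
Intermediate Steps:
$Z{\left(h \right)} = \frac{8 + h}{2 h}$ ($Z{\left(h \right)} = \frac{h + 8}{h + h} = \frac{8 + h}{2 h}$)
$-2032 - Z{\left(-15 \right)} = -2032 - \frac{8 - 15}{2 \left(-15\right)} = -2032 - \frac{1}{2} \left(- \frac{1}{15}\right) \left(-7\right) = -2032 - \frac{7}{30} = - \frac{60967}{30}$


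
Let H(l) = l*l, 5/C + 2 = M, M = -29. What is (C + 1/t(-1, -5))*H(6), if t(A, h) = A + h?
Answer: -366/31 ≈ -11.806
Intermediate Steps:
C = -5/31 (C = 5/(-2 - 29) = 5/(-31) = 5*(-1/31) = -5/31 ≈ -0.16129)
H(l) = l²
(C + 1/t(-1, -5))*H(6) = (-5/31 + 1/(-1 - 5))*6² = (-5/31 + 1/(-6))*36 = (-5/31 - ⅙)*36 = -61/186*36 = -366/31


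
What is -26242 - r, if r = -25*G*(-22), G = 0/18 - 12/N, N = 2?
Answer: -22942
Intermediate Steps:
G = -6 (G = 0/18 - 12/2 = 0*(1/18) - 12*1/2 = 0 - 6 = -6)
r = -3300 (r = -25*(-6)*(-22) = 150*(-22) = -3300)
-26242 - r = -26242 - 1*(-3300) = -26242 + 3300 = -22942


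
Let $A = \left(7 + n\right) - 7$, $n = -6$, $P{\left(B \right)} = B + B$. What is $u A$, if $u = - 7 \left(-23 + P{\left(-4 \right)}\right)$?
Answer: $-1302$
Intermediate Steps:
$P{\left(B \right)} = 2 B$
$u = 217$ ($u = - 7 \left(-23 + 2 \left(-4\right)\right) = - 7 \left(-23 - 8\right) = \left(-7\right) \left(-31\right) = 217$)
$A = -6$ ($A = \left(7 - 6\right) - 7 = 1 - 7 = -6$)
$u A = 217 \left(-6\right) = -1302$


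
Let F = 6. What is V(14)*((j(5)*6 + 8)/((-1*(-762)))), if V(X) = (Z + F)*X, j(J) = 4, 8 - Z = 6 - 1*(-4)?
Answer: 896/381 ≈ 2.3517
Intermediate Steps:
Z = -2 (Z = 8 - (6 - 1*(-4)) = 8 - (6 + 4) = 8 - 1*10 = 8 - 10 = -2)
V(X) = 4*X (V(X) = (-2 + 6)*X = 4*X)
V(14)*((j(5)*6 + 8)/((-1*(-762)))) = (4*14)*((4*6 + 8)/((-1*(-762)))) = 56*((24 + 8)/762) = 56*(32*(1/762)) = 56*(16/381) = 896/381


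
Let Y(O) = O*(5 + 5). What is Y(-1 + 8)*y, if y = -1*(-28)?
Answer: 1960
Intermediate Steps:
Y(O) = 10*O (Y(O) = O*10 = 10*O)
y = 28
Y(-1 + 8)*y = (10*(-1 + 8))*28 = (10*7)*28 = 70*28 = 1960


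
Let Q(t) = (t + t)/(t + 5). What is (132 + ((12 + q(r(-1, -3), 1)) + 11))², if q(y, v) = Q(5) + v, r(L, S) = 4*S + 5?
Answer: 24649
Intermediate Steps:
Q(t) = 2*t/(5 + t) (Q(t) = (2*t)/(5 + t) = 2*t/(5 + t))
r(L, S) = 5 + 4*S
q(y, v) = 1 + v (q(y, v) = 2*5/(5 + 5) + v = 2*5/10 + v = 2*5*(⅒) + v = 1 + v)
(132 + ((12 + q(r(-1, -3), 1)) + 11))² = (132 + ((12 + (1 + 1)) + 11))² = (132 + ((12 + 2) + 11))² = (132 + (14 + 11))² = (132 + 25)² = 157² = 24649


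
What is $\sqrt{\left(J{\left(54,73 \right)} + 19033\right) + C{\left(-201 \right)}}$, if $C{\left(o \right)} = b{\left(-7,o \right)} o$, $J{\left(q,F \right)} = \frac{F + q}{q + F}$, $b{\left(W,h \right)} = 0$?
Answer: $\sqrt{19034} \approx 137.96$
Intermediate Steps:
$J{\left(q,F \right)} = 1$ ($J{\left(q,F \right)} = \frac{F + q}{F + q} = 1$)
$C{\left(o \right)} = 0$ ($C{\left(o \right)} = 0 o = 0$)
$\sqrt{\left(J{\left(54,73 \right)} + 19033\right) + C{\left(-201 \right)}} = \sqrt{\left(1 + 19033\right) + 0} = \sqrt{19034 + 0} = \sqrt{19034}$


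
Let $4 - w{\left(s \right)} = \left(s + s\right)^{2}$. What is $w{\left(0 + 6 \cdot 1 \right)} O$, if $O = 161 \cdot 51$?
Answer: $-1149540$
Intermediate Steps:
$O = 8211$
$w{\left(s \right)} = 4 - 4 s^{2}$ ($w{\left(s \right)} = 4 - \left(s + s\right)^{2} = 4 - \left(2 s\right)^{2} = 4 - 4 s^{2}$)
$w{\left(0 + 6 \cdot 1 \right)} O = \left(4 - 4 \left(0 + 6 \cdot 1\right)^{2}\right) 8211 = \left(4 - 4 \left(0 + 6\right)^{2}\right) 8211 = \left(4 - 4 \cdot 6^{2}\right) 8211 = \left(4 - 144\right) 8211 = \left(-140\right) 8211 = -1149540$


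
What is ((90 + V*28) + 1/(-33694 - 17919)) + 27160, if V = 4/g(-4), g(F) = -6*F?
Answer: 4220085329/154839 ≈ 27255.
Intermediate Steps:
V = ⅙ (V = 4/((-6*(-4))) = 4/24 = 4*(1/24) = ⅙ ≈ 0.16667)
((90 + V*28) + 1/(-33694 - 17919)) + 27160 = ((90 + (⅙)*28) + 1/(-33694 - 17919)) + 27160 = ((90 + 14/3) + 1/(-51613)) + 27160 = (284/3 - 1/51613) + 27160 = 14658089/154839 + 27160 = 4220085329/154839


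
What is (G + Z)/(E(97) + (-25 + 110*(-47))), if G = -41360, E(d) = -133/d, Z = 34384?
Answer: 42292/31503 ≈ 1.3425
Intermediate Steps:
(G + Z)/(E(97) + (-25 + 110*(-47))) = (-41360 + 34384)/(-133/97 + (-25 + 110*(-47))) = -6976/(-133*1/97 + (-25 - 5170)) = -6976/(-133/97 - 5195) = -6976/(-504048/97) = -6976*(-97/504048) = 42292/31503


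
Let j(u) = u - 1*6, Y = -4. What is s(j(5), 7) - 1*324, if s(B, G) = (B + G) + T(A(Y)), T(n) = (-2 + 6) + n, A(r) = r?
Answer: -318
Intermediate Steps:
T(n) = 4 + n
j(u) = -6 + u (j(u) = u - 6 = -6 + u)
s(B, G) = B + G (s(B, G) = (B + G) + (4 - 4) = (B + G) + 0 = B + G)
s(j(5), 7) - 1*324 = ((-6 + 5) + 7) - 1*324 = (-1 + 7) - 324 = 6 - 324 = -318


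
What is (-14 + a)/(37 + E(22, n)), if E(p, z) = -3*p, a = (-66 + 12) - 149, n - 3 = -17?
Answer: 217/29 ≈ 7.4828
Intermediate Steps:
n = -14 (n = 3 - 17 = -14)
a = -203 (a = -54 - 149 = -203)
(-14 + a)/(37 + E(22, n)) = (-14 - 203)/(37 - 3*22) = -217/(37 - 66) = -217/(-29) = -217*(-1/29) = 217/29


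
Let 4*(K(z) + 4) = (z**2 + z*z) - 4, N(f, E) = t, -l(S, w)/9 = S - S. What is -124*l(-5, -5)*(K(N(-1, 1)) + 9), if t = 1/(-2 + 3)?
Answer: 0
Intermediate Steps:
t = 1 (t = 1/1 = 1)
l(S, w) = 0 (l(S, w) = -9*(S - S) = -9*0 = 0)
N(f, E) = 1
K(z) = -5 + z**2/2 (K(z) = -4 + ((z**2 + z*z) - 4)/4 = -4 + ((z**2 + z**2) - 4)/4 = -4 + (2*z**2 - 4)/4 = -4 + (-4 + 2*z**2)/4 = -4 + (-1 + z**2/2) = -5 + z**2/2)
-124*l(-5, -5)*(K(N(-1, 1)) + 9) = -0*((-5 + (1/2)*1**2) + 9) = -0*((-5 + (1/2)*1) + 9) = -0*((-5 + 1/2) + 9) = -0*(-9/2 + 9) = -0*9/2 = -124*0 = 0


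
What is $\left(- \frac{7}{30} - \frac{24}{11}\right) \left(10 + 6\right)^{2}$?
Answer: $- \frac{102016}{165} \approx -618.28$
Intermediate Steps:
$\left(- \frac{7}{30} - \frac{24}{11}\right) \left(10 + 6\right)^{2} = \left(\left(-7\right) \frac{1}{30} - \frac{24}{11}\right) 16^{2} = \left(- \frac{7}{30} - \frac{24}{11}\right) 256 = \left(- \frac{797}{330}\right) 256 = - \frac{102016}{165}$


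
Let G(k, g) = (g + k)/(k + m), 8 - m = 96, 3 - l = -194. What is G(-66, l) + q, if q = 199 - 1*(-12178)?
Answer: 1905927/154 ≈ 12376.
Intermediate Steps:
l = 197 (l = 3 - 1*(-194) = 3 + 194 = 197)
m = -88 (m = 8 - 1*96 = 8 - 96 = -88)
G(k, g) = (g + k)/(-88 + k) (G(k, g) = (g + k)/(k - 88) = (g + k)/(-88 + k))
q = 12377 (q = 199 + 12178 = 12377)
G(-66, l) + q = (197 - 66)/(-88 - 66) + 12377 = 131/(-154) + 12377 = -1/154*131 + 12377 = -131/154 + 12377 = 1905927/154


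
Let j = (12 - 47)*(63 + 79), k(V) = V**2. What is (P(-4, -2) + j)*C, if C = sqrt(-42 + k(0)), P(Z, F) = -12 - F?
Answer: -4980*I*sqrt(42) ≈ -32274.0*I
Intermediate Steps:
C = I*sqrt(42) (C = sqrt(-42 + 0**2) = sqrt(-42 + 0) = sqrt(-42) = I*sqrt(42) ≈ 6.4807*I)
j = -4970 (j = -35*142 = -4970)
(P(-4, -2) + j)*C = ((-12 - 1*(-2)) - 4970)*(I*sqrt(42)) = ((-12 + 2) - 4970)*(I*sqrt(42)) = (-10 - 4970)*(I*sqrt(42)) = -4980*I*sqrt(42)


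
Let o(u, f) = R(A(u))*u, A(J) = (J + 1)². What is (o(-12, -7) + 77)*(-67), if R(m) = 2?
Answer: -3551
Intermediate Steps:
A(J) = (1 + J)²
o(u, f) = 2*u
(o(-12, -7) + 77)*(-67) = (2*(-12) + 77)*(-67) = (-24 + 77)*(-67) = 53*(-67) = -3551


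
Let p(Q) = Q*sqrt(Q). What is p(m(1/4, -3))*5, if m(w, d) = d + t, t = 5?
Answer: 10*sqrt(2) ≈ 14.142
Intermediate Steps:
m(w, d) = 5 + d (m(w, d) = d + 5 = 5 + d)
p(Q) = Q**(3/2)
p(m(1/4, -3))*5 = (5 - 3)**(3/2)*5 = 2**(3/2)*5 = (2*sqrt(2))*5 = 10*sqrt(2)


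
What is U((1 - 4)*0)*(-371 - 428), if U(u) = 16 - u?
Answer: -12784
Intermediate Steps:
U((1 - 4)*0)*(-371 - 428) = (16 - (1 - 4)*0)*(-371 - 428) = (16 - (-3)*0)*(-799) = (16 - 1*0)*(-799) = (16 + 0)*(-799) = 16*(-799) = -12784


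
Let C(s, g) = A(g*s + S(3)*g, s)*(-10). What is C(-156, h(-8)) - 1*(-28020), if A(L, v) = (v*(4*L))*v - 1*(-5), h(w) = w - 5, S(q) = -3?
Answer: -2012072510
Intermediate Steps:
h(w) = -5 + w
A(L, v) = 5 + 4*L*v² (A(L, v) = (4*L*v)*v + 5 = 4*L*v² + 5 = 5 + 4*L*v²)
C(s, g) = -50 - 40*s²*(-3*g + g*s) (C(s, g) = (5 + 4*(g*s - 3*g)*s²)*(-10) = (5 + 4*(-3*g + g*s)*s²)*(-10) = (5 + 4*s²*(-3*g + g*s))*(-10) = -50 - 40*s²*(-3*g + g*s))
C(-156, h(-8)) - 1*(-28020) = (-50 - 40*(-5 - 8)*(-156)²*(-3 - 156)) - 1*(-28020) = (-50 - 40*(-13)*24336*(-159)) + 28020 = (-50 - 2012100480) + 28020 = -2012100530 + 28020 = -2012072510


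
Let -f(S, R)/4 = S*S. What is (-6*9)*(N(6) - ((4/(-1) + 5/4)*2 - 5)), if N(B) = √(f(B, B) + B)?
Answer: -567 - 54*I*√138 ≈ -567.0 - 634.36*I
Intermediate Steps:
f(S, R) = -4*S² (f(S, R) = -4*S*S = -4*S²)
N(B) = √(B - 4*B²) (N(B) = √(-4*B² + B) = √(B - 4*B²))
(-6*9)*(N(6) - ((4/(-1) + 5/4)*2 - 5)) = (-6*9)*(√(6*(1 - 4*6)) - ((4/(-1) + 5/4)*2 - 5)) = -54*(√(6*(1 - 24)) - ((4*(-1) + 5*(¼))*2 - 5)) = -54*(√(6*(-23)) - ((-4 + 5/4)*2 - 5)) = -54*(√(-138) - (-11/4*2 - 5)) = -54*(I*√138 - (-11/2 - 5)) = -54*(I*√138 - 1*(-21/2)) = -54*(I*√138 + 21/2) = -54*(21/2 + I*√138) = -567 - 54*I*√138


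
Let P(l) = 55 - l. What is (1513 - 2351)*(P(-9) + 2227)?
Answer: -1919858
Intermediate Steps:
(1513 - 2351)*(P(-9) + 2227) = (1513 - 2351)*((55 - 1*(-9)) + 2227) = -838*((55 + 9) + 2227) = -838*(64 + 2227) = -838*2291 = -1919858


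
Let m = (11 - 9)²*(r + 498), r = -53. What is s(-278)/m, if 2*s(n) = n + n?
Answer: -139/890 ≈ -0.15618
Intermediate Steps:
s(n) = n (s(n) = (n + n)/2 = (2*n)/2 = n)
m = 1780 (m = (11 - 9)²*(-53 + 498) = 2²*445 = 4*445 = 1780)
s(-278)/m = -278/1780 = -278*1/1780 = -139/890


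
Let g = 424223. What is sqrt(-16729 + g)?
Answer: sqrt(407494) ≈ 638.35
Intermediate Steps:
sqrt(-16729 + g) = sqrt(-16729 + 424223) = sqrt(407494)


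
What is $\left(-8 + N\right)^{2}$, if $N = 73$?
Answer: $4225$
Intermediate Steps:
$\left(-8 + N\right)^{2} = \left(-8 + 73\right)^{2} = 65^{2} = 4225$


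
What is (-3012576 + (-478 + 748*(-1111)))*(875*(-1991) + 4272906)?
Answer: -9728529688042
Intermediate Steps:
(-3012576 + (-478 + 748*(-1111)))*(875*(-1991) + 4272906) = (-3012576 + (-478 - 831028))*(-1742125 + 4272906) = (-3012576 - 831506)*2530781 = -3844082*2530781 = -9728529688042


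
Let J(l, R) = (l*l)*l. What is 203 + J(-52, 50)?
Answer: -140405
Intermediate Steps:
J(l, R) = l³ (J(l, R) = l²*l = l³)
203 + J(-52, 50) = 203 + (-52)³ = 203 - 140608 = -140405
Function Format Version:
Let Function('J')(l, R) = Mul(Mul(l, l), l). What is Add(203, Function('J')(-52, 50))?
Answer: -140405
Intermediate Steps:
Function('J')(l, R) = Pow(l, 3) (Function('J')(l, R) = Mul(Pow(l, 2), l) = Pow(l, 3))
Add(203, Function('J')(-52, 50)) = Add(203, Pow(-52, 3)) = Add(203, -140608) = -140405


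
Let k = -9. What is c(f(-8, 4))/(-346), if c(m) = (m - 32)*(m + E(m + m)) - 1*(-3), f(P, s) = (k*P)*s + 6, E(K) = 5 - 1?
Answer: -78079/346 ≈ -225.66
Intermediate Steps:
E(K) = 4
f(P, s) = 6 - 9*P*s (f(P, s) = (-9*P)*s + 6 = -9*P*s + 6 = 6 - 9*P*s)
c(m) = 3 + (-32 + m)*(4 + m) (c(m) = (m - 32)*(m + 4) - 1*(-3) = (-32 + m)*(4 + m) + 3 = 3 + (-32 + m)*(4 + m))
c(f(-8, 4))/(-346) = (-125 + (6 - 9*(-8)*4)² - 28*(6 - 9*(-8)*4))/(-346) = (-125 + (6 + 288)² - 28*(6 + 288))*(-1/346) = (-125 + 294² - 28*294)*(-1/346) = (-125 + 86436 - 8232)*(-1/346) = 78079*(-1/346) = -78079/346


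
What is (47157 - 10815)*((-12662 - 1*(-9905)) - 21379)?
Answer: -877150512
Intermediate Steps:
(47157 - 10815)*((-12662 - 1*(-9905)) - 21379) = 36342*((-12662 + 9905) - 21379) = 36342*(-2757 - 21379) = 36342*(-24136) = -877150512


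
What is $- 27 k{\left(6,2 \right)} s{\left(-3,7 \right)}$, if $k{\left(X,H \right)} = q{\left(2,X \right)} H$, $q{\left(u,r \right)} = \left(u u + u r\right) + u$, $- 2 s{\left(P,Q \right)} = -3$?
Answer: $-1458$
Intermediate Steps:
$s{\left(P,Q \right)} = \frac{3}{2}$ ($s{\left(P,Q \right)} = \left(- \frac{1}{2}\right) \left(-3\right) = \frac{3}{2}$)
$q{\left(u,r \right)} = u + u^{2} + r u$ ($q{\left(u,r \right)} = \left(u^{2} + r u\right) + u = u + u^{2} + r u$)
$k{\left(X,H \right)} = H \left(6 + 2 X\right)$ ($k{\left(X,H \right)} = 2 \left(1 + X + 2\right) H = 2 \left(3 + X\right) H = \left(6 + 2 X\right) H = H \left(6 + 2 X\right)$)
$- 27 k{\left(6,2 \right)} s{\left(-3,7 \right)} = - 27 \cdot 2 \cdot 2 \left(3 + 6\right) \frac{3}{2} = - 27 \cdot 2 \cdot 2 \cdot 9 \cdot \frac{3}{2} = \left(-27\right) 36 \cdot \frac{3}{2} = \left(-972\right) \frac{3}{2} = -1458$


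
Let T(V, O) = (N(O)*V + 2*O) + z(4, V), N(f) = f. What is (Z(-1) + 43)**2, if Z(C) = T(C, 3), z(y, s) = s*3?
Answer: 1849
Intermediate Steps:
z(y, s) = 3*s
T(V, O) = 2*O + 3*V + O*V (T(V, O) = (O*V + 2*O) + 3*V = (2*O + O*V) + 3*V = 2*O + 3*V + O*V)
Z(C) = 6 + 6*C (Z(C) = 2*3 + 3*C + 3*C = 6 + 3*C + 3*C = 6 + 6*C)
(Z(-1) + 43)**2 = ((6 + 6*(-1)) + 43)**2 = ((6 - 6) + 43)**2 = (0 + 43)**2 = 43**2 = 1849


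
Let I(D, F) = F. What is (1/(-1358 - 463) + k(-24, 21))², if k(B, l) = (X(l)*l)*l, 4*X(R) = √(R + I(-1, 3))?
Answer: 1934720909165/6632082 - 147*√6/607 ≈ 2.9172e+5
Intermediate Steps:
X(R) = √(3 + R)/4 (X(R) = √(R + 3)/4 = √(3 + R)/4)
k(B, l) = l²*√(3 + l)/4 (k(B, l) = ((√(3 + l)/4)*l)*l = (l*√(3 + l)/4)*l = l²*√(3 + l)/4)
(1/(-1358 - 463) + k(-24, 21))² = (1/(-1358 - 463) + (¼)*21²*√(3 + 21))² = (1/(-1821) + (¼)*441*√24)² = (-1/1821 + (¼)*441*(2*√6))² = (-1/1821 + 441*√6/2)²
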